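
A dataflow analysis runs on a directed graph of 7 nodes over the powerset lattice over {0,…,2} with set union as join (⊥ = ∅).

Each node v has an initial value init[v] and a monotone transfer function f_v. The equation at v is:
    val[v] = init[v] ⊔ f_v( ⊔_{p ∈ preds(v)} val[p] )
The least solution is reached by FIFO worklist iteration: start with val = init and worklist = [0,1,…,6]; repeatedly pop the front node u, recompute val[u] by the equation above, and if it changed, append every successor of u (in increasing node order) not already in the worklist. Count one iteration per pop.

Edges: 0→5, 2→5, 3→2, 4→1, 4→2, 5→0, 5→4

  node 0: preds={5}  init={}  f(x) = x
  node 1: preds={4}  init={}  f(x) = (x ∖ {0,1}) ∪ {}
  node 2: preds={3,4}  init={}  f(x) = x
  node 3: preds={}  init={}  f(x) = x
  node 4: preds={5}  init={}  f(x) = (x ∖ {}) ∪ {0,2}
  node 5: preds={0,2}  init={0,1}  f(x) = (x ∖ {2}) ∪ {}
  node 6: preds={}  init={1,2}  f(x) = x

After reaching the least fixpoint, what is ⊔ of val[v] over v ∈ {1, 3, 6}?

Trace (10 dequeues):
  [1] u=0 | in {0,1} | out {0,1} | prev {} | push {}
  [2] u=1 | in {} | out {} | ==
  [3] u=2 | in {} | out {} | ==
  [4] u=3 | in {} | out {} | ==
  [5] u=4 | in {0,1} | out {0,1,2} | prev {} | push {1,2}
  [6] u=5 | in {0,1} | out {0,1} | ==
  [7] u=6 | in {} | out {1,2} | ==
  [8] u=1 | in {0,1,2} | out {2} | prev {} | push {}
  [9] u=2 | in {0,1,2} | out {0,1,2} | prev {} | push {5}
  [10] u=5 | in {0,1,2} | out {0,1} | ==

Converged values:
  [0] {0,1}
  [1] {2}
  [2] {0,1,2}
  [3] {}
  [4] {0,1,2}
  [5] {0,1}
  [6] {1,2}

{1,2}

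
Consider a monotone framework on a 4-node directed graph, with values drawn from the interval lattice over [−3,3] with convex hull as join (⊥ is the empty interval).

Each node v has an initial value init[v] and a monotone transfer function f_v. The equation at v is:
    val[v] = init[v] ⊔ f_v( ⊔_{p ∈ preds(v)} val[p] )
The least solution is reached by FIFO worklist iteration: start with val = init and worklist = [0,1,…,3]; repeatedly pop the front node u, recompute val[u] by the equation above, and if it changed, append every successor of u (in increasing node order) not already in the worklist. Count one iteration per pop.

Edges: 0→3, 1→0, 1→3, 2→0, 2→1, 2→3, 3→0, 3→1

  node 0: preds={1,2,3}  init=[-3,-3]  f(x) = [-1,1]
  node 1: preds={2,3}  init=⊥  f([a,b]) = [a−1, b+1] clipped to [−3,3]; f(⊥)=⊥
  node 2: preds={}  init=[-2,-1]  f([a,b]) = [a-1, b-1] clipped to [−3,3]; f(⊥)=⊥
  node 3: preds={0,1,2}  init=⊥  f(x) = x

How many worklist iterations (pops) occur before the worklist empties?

Worklist (14 pops):
  #1 pop 0: in=[-2,-1] → [-3,1] (was [-3,-3]); enqueue []
  #2 pop 1: in=[-2,-1] → [-3,0] (was ⊥); enqueue [0]
  #3 pop 2: in=⊥ → [-2,-1] (no change)
  #4 pop 3: in=[-3,1] → [-3,1] (was ⊥); enqueue [1]
  #5 pop 0: in=[-3,1] → [-3,1] (no change)
  #6 pop 1: in=[-3,1] → [-3,2] (was [-3,0]); enqueue [0,3]
  #7 pop 0: in=[-3,2] → [-3,1] (no change)
  #8 pop 3: in=[-3,2] → [-3,2] (was [-3,1]); enqueue [0,1]
  #9 pop 0: in=[-3,2] → [-3,1] (no change)
  #10 pop 1: in=[-3,2] → [-3,3] (was [-3,2]); enqueue [0,3]
  #11 pop 0: in=[-3,3] → [-3,1] (no change)
  #12 pop 3: in=[-3,3] → [-3,3] (was [-3,2]); enqueue [0,1]
  #13 pop 0: in=[-3,3] → [-3,1] (no change)
  #14 pop 1: in=[-3,3] → [-3,3] (no change)

Fixpoint:
  val[0] = [-3,1]
  val[1] = [-3,3]
  val[2] = [-2,-1]
  val[3] = [-3,3]

14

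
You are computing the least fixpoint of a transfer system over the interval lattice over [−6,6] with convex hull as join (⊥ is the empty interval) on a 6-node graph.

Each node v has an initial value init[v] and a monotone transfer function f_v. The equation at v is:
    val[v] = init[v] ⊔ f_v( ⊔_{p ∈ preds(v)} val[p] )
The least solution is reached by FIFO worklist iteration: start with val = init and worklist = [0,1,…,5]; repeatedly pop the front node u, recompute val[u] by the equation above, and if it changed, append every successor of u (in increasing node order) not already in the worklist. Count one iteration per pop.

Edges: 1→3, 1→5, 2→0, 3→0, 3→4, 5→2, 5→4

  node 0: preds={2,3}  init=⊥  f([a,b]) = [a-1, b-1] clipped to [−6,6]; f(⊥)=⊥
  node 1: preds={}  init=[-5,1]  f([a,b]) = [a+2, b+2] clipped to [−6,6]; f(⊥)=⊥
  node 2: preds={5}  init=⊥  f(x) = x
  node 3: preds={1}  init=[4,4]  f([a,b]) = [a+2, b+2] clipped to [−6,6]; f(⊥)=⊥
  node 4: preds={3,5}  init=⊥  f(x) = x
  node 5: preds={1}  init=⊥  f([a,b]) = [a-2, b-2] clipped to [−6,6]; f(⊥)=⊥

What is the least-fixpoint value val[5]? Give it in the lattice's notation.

[-6,-1]

Iteration log — 10 steps:
  step 1. node 0  ⊔preds=[4,4]  new=[3,3]  old=⊥  +wl: 
  step 2. node 1  ⊔preds=⊥  new=[-5,1]  stable
  step 3. node 2  ⊔preds=⊥  new=⊥  stable
  step 4. node 3  ⊔preds=[-5,1]  new=[-3,4]  old=[4,4]  +wl: 0
  step 5. node 4  ⊔preds=[-3,4]  new=[-3,4]  old=⊥  +wl: 
  step 6. node 5  ⊔preds=[-5,1]  new=[-6,-1]  old=⊥  +wl: 2,4
  step 7. node 0  ⊔preds=[-3,4]  new=[-4,3]  old=[3,3]  +wl: 
  step 8. node 2  ⊔preds=[-6,-1]  new=[-6,-1]  old=⊥  +wl: 0
  step 9. node 4  ⊔preds=[-6,4]  new=[-6,4]  old=[-3,4]  +wl: 
  step 10. node 0  ⊔preds=[-6,4]  new=[-6,3]  old=[-4,3]  +wl: 

Least fixpoint reached:
  node 0: [-6,3]
  node 1: [-5,1]
  node 2: [-6,-1]
  node 3: [-3,4]
  node 4: [-6,4]
  node 5: [-6,-1]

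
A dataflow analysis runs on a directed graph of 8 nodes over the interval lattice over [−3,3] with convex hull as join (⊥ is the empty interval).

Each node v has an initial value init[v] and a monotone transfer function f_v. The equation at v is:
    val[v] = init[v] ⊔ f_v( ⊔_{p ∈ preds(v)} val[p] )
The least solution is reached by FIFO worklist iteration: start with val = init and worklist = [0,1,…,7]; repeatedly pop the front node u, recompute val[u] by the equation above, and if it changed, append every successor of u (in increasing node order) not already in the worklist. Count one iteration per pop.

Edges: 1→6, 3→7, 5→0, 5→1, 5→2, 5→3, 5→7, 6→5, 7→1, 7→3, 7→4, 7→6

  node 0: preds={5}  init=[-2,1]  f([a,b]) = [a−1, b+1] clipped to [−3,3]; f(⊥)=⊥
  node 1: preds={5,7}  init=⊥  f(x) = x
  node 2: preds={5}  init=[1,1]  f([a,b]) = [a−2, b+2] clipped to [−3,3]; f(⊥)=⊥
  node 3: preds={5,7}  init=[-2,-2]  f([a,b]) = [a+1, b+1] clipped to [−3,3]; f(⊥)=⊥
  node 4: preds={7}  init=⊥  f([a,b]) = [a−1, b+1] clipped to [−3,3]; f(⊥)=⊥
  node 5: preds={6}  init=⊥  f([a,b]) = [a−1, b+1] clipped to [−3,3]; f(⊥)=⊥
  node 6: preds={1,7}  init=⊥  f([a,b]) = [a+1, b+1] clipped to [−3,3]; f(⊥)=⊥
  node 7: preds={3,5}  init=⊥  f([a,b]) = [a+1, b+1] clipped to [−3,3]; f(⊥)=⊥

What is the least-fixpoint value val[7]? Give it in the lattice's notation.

Trace (30 dequeues):
  [1] u=0 | in ⊥ | out [-2,1] | ==
  [2] u=1 | in ⊥ | out ⊥ | ==
  [3] u=2 | in ⊥ | out [1,1] | ==
  [4] u=3 | in ⊥ | out [-2,-2] | ==
  [5] u=4 | in ⊥ | out ⊥ | ==
  [6] u=5 | in ⊥ | out ⊥ | ==
  [7] u=6 | in ⊥ | out ⊥ | ==
  [8] u=7 | in [-2,-2] | out [-1,-1] | prev ⊥ | push {1,3,4,6}
  [9] u=1 | in [-1,-1] | out [-1,-1] | prev ⊥ | push {}
  [10] u=3 | in [-1,-1] | out [-2,0] | prev [-2,-2] | push {7}
  [11] u=4 | in [-1,-1] | out [-2,0] | prev ⊥ | push {}
  [12] u=6 | in [-1,-1] | out [0,0] | prev ⊥ | push {5}
  [13] u=7 | in [-2,0] | out [-1,1] | prev [-1,-1] | push {1,3,4,6}
  [14] u=5 | in [0,0] | out [-1,1] | prev ⊥ | push {0,2,7}
  [15] u=1 | in [-1,1] | out [-1,1] | prev [-1,-1] | push {}
  [16] u=3 | in [-1,1] | out [-2,2] | prev [-2,0] | push {}
  [17] u=4 | in [-1,1] | out [-2,2] | prev [-2,0] | push {}
  [18] u=6 | in [-1,1] | out [0,2] | prev [0,0] | push {5}
  [19] u=0 | in [-1,1] | out [-2,2] | prev [-2,1] | push {}
  [20] u=2 | in [-1,1] | out [-3,3] | prev [1,1] | push {}
  [21] u=7 | in [-2,2] | out [-1,3] | prev [-1,1] | push {1,3,4,6}
  [22] u=5 | in [0,2] | out [-1,3] | prev [-1,1] | push {0,2,7}
  [23] u=1 | in [-1,3] | out [-1,3] | prev [-1,1] | push {}
  [24] u=3 | in [-1,3] | out [-2,3] | prev [-2,2] | push {}
  [25] u=4 | in [-1,3] | out [-2,3] | prev [-2,2] | push {}
  [26] u=6 | in [-1,3] | out [0,3] | prev [0,2] | push {5}
  [27] u=0 | in [-1,3] | out [-2,3] | prev [-2,2] | push {}
  [28] u=2 | in [-1,3] | out [-3,3] | ==
  [29] u=7 | in [-2,3] | out [-1,3] | ==
  [30] u=5 | in [0,3] | out [-1,3] | ==

Converged values:
  [0] [-2,3]
  [1] [-1,3]
  [2] [-3,3]
  [3] [-2,3]
  [4] [-2,3]
  [5] [-1,3]
  [6] [0,3]
  [7] [-1,3]

[-1,3]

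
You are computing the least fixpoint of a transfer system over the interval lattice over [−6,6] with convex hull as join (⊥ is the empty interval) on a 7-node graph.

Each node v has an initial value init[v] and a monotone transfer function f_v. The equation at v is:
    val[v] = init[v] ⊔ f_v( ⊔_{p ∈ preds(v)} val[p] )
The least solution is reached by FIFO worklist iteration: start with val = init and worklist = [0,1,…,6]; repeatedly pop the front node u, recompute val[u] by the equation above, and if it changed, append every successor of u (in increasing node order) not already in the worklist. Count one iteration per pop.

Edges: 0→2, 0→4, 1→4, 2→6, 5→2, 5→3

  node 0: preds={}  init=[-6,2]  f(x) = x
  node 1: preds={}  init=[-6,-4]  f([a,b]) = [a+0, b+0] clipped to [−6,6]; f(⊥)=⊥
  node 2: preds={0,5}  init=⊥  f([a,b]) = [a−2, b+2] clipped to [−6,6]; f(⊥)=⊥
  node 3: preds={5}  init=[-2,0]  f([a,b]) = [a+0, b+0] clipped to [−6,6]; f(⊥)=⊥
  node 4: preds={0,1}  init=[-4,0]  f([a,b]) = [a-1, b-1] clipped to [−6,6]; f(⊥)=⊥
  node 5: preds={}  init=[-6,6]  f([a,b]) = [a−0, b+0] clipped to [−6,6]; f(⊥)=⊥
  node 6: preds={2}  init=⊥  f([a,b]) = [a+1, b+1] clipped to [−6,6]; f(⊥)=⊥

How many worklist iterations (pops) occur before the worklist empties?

Worklist (7 pops):
  #1 pop 0: in=⊥ → [-6,2] (no change)
  #2 pop 1: in=⊥ → [-6,-4] (no change)
  #3 pop 2: in=[-6,6] → [-6,6] (was ⊥); enqueue []
  #4 pop 3: in=[-6,6] → [-6,6] (was [-2,0]); enqueue []
  #5 pop 4: in=[-6,2] → [-6,1] (was [-4,0]); enqueue []
  #6 pop 5: in=⊥ → [-6,6] (no change)
  #7 pop 6: in=[-6,6] → [-5,6] (was ⊥); enqueue []

Fixpoint:
  val[0] = [-6,2]
  val[1] = [-6,-4]
  val[2] = [-6,6]
  val[3] = [-6,6]
  val[4] = [-6,1]
  val[5] = [-6,6]
  val[6] = [-5,6]

7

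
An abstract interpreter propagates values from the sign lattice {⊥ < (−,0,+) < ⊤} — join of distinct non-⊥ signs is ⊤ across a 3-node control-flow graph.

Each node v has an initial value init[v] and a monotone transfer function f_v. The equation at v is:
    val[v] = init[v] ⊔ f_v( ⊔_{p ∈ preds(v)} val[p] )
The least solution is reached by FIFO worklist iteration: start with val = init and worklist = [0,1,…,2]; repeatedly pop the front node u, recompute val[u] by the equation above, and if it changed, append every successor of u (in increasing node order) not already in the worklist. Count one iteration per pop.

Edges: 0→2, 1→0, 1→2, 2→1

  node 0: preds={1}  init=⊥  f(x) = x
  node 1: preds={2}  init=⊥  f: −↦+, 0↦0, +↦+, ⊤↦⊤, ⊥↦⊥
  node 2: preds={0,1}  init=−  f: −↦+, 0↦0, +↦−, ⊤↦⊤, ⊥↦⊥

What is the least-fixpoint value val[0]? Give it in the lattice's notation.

Iteration log — 5 steps:
  step 1. node 0  ⊔preds=⊥  new=⊥  stable
  step 2. node 1  ⊔preds=−  new=+  old=⊥  +wl: 0
  step 3. node 2  ⊔preds=+  new=−  stable
  step 4. node 0  ⊔preds=+  new=+  old=⊥  +wl: 2
  step 5. node 2  ⊔preds=+  new=−  stable

Least fixpoint reached:
  node 0: +
  node 1: +
  node 2: −

+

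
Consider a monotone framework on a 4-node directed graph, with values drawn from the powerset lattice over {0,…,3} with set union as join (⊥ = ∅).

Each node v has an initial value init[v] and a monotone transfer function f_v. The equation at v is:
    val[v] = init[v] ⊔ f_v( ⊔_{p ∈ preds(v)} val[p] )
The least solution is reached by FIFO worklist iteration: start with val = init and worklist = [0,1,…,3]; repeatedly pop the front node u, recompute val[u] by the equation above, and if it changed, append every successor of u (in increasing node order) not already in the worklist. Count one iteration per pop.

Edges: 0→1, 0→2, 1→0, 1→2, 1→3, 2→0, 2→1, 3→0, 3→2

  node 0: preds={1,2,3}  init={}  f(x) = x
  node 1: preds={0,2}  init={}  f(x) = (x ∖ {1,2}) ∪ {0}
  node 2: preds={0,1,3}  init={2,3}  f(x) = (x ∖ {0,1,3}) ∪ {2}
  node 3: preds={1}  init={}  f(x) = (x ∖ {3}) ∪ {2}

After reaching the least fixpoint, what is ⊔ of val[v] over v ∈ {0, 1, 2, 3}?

{0,2,3}

Trace (7 dequeues):
  [1] u=0 | in {2,3} | out {2,3} | prev {} | push {}
  [2] u=1 | in {2,3} | out {0,3} | prev {} | push {0}
  [3] u=2 | in {0,2,3} | out {2,3} | ==
  [4] u=3 | in {0,3} | out {0,2} | prev {} | push {2}
  [5] u=0 | in {0,2,3} | out {0,2,3} | prev {2,3} | push {1}
  [6] u=2 | in {0,2,3} | out {2,3} | ==
  [7] u=1 | in {0,2,3} | out {0,3} | ==

Converged values:
  [0] {0,2,3}
  [1] {0,3}
  [2] {2,3}
  [3] {0,2}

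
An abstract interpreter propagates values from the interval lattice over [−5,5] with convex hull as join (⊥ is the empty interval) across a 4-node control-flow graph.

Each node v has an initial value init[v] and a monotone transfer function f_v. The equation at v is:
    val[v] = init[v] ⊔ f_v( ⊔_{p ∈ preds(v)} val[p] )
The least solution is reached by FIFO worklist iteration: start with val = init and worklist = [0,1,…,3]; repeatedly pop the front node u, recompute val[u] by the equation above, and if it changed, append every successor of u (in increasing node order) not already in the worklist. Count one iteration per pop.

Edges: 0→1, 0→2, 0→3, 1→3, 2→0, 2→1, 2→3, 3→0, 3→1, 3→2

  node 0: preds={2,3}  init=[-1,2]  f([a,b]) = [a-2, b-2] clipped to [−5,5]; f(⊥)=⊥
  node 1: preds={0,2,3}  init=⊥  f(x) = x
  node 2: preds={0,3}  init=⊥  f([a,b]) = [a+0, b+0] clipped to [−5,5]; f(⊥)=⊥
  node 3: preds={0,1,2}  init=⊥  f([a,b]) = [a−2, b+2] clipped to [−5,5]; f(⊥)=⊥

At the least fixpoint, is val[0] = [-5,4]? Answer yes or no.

Trace (14 dequeues):
  [1] u=0 | in ⊥ | out [-1,2] | ==
  [2] u=1 | in [-1,2] | out [-1,2] | prev ⊥ | push {}
  [3] u=2 | in [-1,2] | out [-1,2] | prev ⊥ | push {0,1}
  [4] u=3 | in [-1,2] | out [-3,4] | prev ⊥ | push {2}
  [5] u=0 | in [-3,4] | out [-5,2] | prev [-1,2] | push {3}
  [6] u=1 | in [-5,4] | out [-5,4] | prev [-1,2] | push {}
  [7] u=2 | in [-5,4] | out [-5,4] | prev [-1,2] | push {0,1}
  [8] u=3 | in [-5,4] | out [-5,5] | prev [-3,4] | push {2}
  [9] u=0 | in [-5,5] | out [-5,3] | prev [-5,2] | push {3}
  [10] u=1 | in [-5,5] | out [-5,5] | prev [-5,4] | push {}
  [11] u=2 | in [-5,5] | out [-5,5] | prev [-5,4] | push {0,1}
  [12] u=3 | in [-5,5] | out [-5,5] | ==
  [13] u=0 | in [-5,5] | out [-5,3] | ==
  [14] u=1 | in [-5,5] | out [-5,5] | ==

Converged values:
  [0] [-5,3]
  [1] [-5,5]
  [2] [-5,5]
  [3] [-5,5]

no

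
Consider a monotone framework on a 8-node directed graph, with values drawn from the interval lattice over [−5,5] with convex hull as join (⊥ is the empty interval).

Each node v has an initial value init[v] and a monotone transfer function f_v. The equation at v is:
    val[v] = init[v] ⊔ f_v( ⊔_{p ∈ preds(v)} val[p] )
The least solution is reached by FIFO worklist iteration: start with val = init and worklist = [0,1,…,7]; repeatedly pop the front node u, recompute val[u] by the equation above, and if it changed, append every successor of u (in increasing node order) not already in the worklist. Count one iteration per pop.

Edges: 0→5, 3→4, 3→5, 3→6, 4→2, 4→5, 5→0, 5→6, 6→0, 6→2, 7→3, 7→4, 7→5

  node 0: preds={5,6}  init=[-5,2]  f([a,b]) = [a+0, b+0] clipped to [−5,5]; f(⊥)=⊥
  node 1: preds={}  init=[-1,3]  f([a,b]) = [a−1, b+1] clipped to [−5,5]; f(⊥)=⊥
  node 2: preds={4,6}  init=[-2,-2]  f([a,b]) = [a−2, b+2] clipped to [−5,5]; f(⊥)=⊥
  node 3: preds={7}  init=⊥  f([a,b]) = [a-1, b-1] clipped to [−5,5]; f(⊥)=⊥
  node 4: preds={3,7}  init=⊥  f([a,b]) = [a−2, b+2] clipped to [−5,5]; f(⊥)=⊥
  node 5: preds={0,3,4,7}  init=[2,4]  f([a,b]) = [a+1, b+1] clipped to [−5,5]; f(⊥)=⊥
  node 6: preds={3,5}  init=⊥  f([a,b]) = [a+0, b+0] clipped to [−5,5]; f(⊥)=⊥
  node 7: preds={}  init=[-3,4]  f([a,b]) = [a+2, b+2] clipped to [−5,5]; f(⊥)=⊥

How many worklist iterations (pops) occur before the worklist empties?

Trace (11 dequeues):
  [1] u=0 | in [2,4] | out [-5,4] | prev [-5,2] | push {}
  [2] u=1 | in ⊥ | out [-1,3] | ==
  [3] u=2 | in ⊥ | out [-2,-2] | ==
  [4] u=3 | in [-3,4] | out [-4,3] | prev ⊥ | push {}
  [5] u=4 | in [-4,4] | out [-5,5] | prev ⊥ | push {2}
  [6] u=5 | in [-5,5] | out [-4,5] | prev [2,4] | push {0}
  [7] u=6 | in [-4,5] | out [-4,5] | prev ⊥ | push {}
  [8] u=7 | in ⊥ | out [-3,4] | ==
  [9] u=2 | in [-5,5] | out [-5,5] | prev [-2,-2] | push {}
  [10] u=0 | in [-4,5] | out [-5,5] | prev [-5,4] | push {5}
  [11] u=5 | in [-5,5] | out [-4,5] | ==

Converged values:
  [0] [-5,5]
  [1] [-1,3]
  [2] [-5,5]
  [3] [-4,3]
  [4] [-5,5]
  [5] [-4,5]
  [6] [-4,5]
  [7] [-3,4]

11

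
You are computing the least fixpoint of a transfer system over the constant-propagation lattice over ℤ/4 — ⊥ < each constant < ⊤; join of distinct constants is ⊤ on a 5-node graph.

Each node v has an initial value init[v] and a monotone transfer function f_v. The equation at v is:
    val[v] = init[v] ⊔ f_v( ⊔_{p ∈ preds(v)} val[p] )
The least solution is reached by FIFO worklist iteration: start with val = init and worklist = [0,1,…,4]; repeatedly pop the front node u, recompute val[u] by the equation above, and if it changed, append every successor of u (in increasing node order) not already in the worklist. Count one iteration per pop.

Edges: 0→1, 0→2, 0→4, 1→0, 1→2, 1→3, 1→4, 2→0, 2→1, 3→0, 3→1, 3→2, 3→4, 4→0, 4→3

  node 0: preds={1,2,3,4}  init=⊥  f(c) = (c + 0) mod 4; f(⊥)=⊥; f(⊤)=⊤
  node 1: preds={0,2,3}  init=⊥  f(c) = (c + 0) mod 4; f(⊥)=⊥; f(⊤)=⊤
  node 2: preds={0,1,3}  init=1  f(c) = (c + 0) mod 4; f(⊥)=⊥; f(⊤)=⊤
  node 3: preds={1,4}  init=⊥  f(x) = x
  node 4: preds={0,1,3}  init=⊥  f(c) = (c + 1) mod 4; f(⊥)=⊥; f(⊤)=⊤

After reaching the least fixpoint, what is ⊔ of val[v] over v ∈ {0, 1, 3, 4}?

⊤

Worklist (14 pops):
  #1 pop 0: in=1 → 1 (was ⊥); enqueue []
  #2 pop 1: in=1 → 1 (was ⊥); enqueue [0]
  #3 pop 2: in=1 → 1 (no change)
  #4 pop 3: in=1 → 1 (was ⊥); enqueue [1,2]
  #5 pop 4: in=1 → 2 (was ⊥); enqueue [3]
  #6 pop 0: in=⊤ → ⊤ (was 1); enqueue [4]
  #7 pop 1: in=⊤ → ⊤ (was 1); enqueue [0]
  #8 pop 2: in=⊤ → ⊤ (was 1); enqueue [1]
  #9 pop 3: in=⊤ → ⊤ (was 1); enqueue [2]
  #10 pop 4: in=⊤ → ⊤ (was 2); enqueue [3]
  #11 pop 0: in=⊤ → ⊤ (no change)
  #12 pop 1: in=⊤ → ⊤ (no change)
  #13 pop 2: in=⊤ → ⊤ (no change)
  #14 pop 3: in=⊤ → ⊤ (no change)

Fixpoint:
  val[0] = ⊤
  val[1] = ⊤
  val[2] = ⊤
  val[3] = ⊤
  val[4] = ⊤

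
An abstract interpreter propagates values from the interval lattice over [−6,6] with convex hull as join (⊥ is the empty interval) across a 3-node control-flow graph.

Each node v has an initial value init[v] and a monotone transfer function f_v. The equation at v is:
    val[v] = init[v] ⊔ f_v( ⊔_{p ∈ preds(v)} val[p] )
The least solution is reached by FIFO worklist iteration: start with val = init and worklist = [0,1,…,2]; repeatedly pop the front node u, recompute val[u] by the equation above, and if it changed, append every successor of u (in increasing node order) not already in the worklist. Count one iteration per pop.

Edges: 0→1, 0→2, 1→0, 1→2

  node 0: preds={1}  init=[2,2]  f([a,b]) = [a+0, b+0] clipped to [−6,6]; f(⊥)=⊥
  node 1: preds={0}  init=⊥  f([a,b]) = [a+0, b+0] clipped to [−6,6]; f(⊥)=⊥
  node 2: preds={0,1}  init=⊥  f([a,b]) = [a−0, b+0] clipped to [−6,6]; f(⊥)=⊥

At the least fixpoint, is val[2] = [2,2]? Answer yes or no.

yes

Trace (4 dequeues):
  [1] u=0 | in ⊥ | out [2,2] | ==
  [2] u=1 | in [2,2] | out [2,2] | prev ⊥ | push {0}
  [3] u=2 | in [2,2] | out [2,2] | prev ⊥ | push {}
  [4] u=0 | in [2,2] | out [2,2] | ==

Converged values:
  [0] [2,2]
  [1] [2,2]
  [2] [2,2]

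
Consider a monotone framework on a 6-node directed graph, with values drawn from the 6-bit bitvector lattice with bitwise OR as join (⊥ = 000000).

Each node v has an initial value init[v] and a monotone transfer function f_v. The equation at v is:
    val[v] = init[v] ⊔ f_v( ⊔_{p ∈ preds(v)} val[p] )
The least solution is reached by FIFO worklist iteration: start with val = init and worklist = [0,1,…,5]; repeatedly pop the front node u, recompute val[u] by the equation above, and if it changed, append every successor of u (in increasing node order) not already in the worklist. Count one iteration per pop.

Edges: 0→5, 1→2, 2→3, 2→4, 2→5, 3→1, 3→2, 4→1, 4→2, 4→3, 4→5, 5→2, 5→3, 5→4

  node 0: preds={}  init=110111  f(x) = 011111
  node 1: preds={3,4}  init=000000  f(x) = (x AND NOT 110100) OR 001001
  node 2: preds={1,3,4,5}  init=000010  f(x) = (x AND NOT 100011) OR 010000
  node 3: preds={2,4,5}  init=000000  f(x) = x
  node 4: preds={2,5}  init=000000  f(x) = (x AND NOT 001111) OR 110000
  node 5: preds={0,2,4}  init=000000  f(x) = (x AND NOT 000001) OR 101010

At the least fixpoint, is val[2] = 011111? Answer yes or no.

no

Trace (13 dequeues):
  [1] u=0 | in 000000 | out 111111 | prev 110111 | push {}
  [2] u=1 | in 000000 | out 001001 | prev 000000 | push {}
  [3] u=2 | in 001001 | out 011010 | prev 000010 | push {}
  [4] u=3 | in 011010 | out 011010 | prev 000000 | push {1,2}
  [5] u=4 | in 011010 | out 110000 | prev 000000 | push {3}
  [6] u=5 | in 111111 | out 111110 | prev 000000 | push {4}
  [7] u=1 | in 111010 | out 001011 | prev 001001 | push {}
  [8] u=2 | in 111111 | out 011110 | prev 011010 | push {5}
  [9] u=3 | in 111110 | out 111110 | prev 011010 | push {1,2}
  [10] u=4 | in 111110 | out 110000 | ==
  [11] u=5 | in 111111 | out 111110 | ==
  [12] u=1 | in 111110 | out 001011 | ==
  [13] u=2 | in 111111 | out 011110 | ==

Converged values:
  [0] 111111
  [1] 001011
  [2] 011110
  [3] 111110
  [4] 110000
  [5] 111110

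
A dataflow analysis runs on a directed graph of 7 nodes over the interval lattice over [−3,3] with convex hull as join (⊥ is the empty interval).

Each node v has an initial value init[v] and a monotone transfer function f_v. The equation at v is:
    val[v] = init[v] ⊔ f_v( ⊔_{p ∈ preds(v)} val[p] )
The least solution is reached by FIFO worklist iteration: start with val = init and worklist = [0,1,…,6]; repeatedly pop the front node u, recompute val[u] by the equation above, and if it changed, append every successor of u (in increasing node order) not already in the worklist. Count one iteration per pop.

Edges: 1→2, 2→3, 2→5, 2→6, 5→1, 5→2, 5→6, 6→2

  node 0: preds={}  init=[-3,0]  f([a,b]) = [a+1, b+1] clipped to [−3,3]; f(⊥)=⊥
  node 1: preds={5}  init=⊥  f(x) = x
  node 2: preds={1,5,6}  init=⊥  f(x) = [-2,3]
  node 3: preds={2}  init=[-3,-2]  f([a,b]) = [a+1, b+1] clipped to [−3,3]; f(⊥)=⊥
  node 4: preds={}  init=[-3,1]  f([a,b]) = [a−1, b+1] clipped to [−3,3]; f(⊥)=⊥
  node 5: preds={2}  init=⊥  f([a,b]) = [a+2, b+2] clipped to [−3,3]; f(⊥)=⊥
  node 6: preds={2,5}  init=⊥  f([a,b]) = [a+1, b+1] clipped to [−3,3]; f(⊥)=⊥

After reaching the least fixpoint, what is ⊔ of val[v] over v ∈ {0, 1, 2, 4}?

Worklist (9 pops):
  #1 pop 0: in=⊥ → [-3,0] (no change)
  #2 pop 1: in=⊥ → ⊥ (no change)
  #3 pop 2: in=⊥ → [-2,3] (was ⊥); enqueue []
  #4 pop 3: in=[-2,3] → [-3,3] (was [-3,-2]); enqueue []
  #5 pop 4: in=⊥ → [-3,1] (no change)
  #6 pop 5: in=[-2,3] → [0,3] (was ⊥); enqueue [1,2]
  #7 pop 6: in=[-2,3] → [-1,3] (was ⊥); enqueue []
  #8 pop 1: in=[0,3] → [0,3] (was ⊥); enqueue []
  #9 pop 2: in=[-1,3] → [-2,3] (no change)

Fixpoint:
  val[0] = [-3,0]
  val[1] = [0,3]
  val[2] = [-2,3]
  val[3] = [-3,3]
  val[4] = [-3,1]
  val[5] = [0,3]
  val[6] = [-1,3]

[-3,3]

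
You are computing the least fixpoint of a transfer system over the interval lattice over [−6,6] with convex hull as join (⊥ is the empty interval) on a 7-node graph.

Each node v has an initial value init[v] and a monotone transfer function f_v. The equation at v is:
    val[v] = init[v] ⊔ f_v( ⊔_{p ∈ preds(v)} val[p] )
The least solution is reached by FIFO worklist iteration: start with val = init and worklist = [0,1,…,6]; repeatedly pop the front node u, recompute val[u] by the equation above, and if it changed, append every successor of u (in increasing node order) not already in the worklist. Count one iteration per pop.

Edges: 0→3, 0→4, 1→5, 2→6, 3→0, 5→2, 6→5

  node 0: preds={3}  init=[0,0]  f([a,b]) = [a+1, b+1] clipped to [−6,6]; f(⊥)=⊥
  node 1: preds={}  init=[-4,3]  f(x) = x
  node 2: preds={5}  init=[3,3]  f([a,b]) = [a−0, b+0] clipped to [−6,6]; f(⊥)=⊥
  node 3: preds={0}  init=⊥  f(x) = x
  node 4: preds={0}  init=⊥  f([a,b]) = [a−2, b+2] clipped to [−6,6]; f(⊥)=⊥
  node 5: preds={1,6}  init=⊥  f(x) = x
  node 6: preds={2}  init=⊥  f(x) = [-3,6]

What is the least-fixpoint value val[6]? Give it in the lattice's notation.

Trace (31 dequeues):
  [1] u=0 | in ⊥ | out [0,0] | ==
  [2] u=1 | in ⊥ | out [-4,3] | ==
  [3] u=2 | in ⊥ | out [3,3] | ==
  [4] u=3 | in [0,0] | out [0,0] | prev ⊥ | push {0}
  [5] u=4 | in [0,0] | out [-2,2] | prev ⊥ | push {}
  [6] u=5 | in [-4,3] | out [-4,3] | prev ⊥ | push {2}
  [7] u=6 | in [3,3] | out [-3,6] | prev ⊥ | push {5}
  [8] u=0 | in [0,0] | out [0,1] | prev [0,0] | push {3,4}
  [9] u=2 | in [-4,3] | out [-4,3] | prev [3,3] | push {6}
  [10] u=5 | in [-4,6] | out [-4,6] | prev [-4,3] | push {2}
  [11] u=3 | in [0,1] | out [0,1] | prev [0,0] | push {0}
  [12] u=4 | in [0,1] | out [-2,3] | prev [-2,2] | push {}
  [13] u=6 | in [-4,3] | out [-3,6] | ==
  [14] u=2 | in [-4,6] | out [-4,6] | prev [-4,3] | push {6}
  [15] u=0 | in [0,1] | out [0,2] | prev [0,1] | push {3,4}
  [16] u=6 | in [-4,6] | out [-3,6] | ==
  [17] u=3 | in [0,2] | out [0,2] | prev [0,1] | push {0}
  [18] u=4 | in [0,2] | out [-2,4] | prev [-2,3] | push {}
  [19] u=0 | in [0,2] | out [0,3] | prev [0,2] | push {3,4}
  [20] u=3 | in [0,3] | out [0,3] | prev [0,2] | push {0}
  [21] u=4 | in [0,3] | out [-2,5] | prev [-2,4] | push {}
  [22] u=0 | in [0,3] | out [0,4] | prev [0,3] | push {3,4}
  [23] u=3 | in [0,4] | out [0,4] | prev [0,3] | push {0}
  [24] u=4 | in [0,4] | out [-2,6] | prev [-2,5] | push {}
  [25] u=0 | in [0,4] | out [0,5] | prev [0,4] | push {3,4}
  [26] u=3 | in [0,5] | out [0,5] | prev [0,4] | push {0}
  [27] u=4 | in [0,5] | out [-2,6] | ==
  [28] u=0 | in [0,5] | out [0,6] | prev [0,5] | push {3,4}
  [29] u=3 | in [0,6] | out [0,6] | prev [0,5] | push {0}
  [30] u=4 | in [0,6] | out [-2,6] | ==
  [31] u=0 | in [0,6] | out [0,6] | ==

Converged values:
  [0] [0,6]
  [1] [-4,3]
  [2] [-4,6]
  [3] [0,6]
  [4] [-2,6]
  [5] [-4,6]
  [6] [-3,6]

[-3,6]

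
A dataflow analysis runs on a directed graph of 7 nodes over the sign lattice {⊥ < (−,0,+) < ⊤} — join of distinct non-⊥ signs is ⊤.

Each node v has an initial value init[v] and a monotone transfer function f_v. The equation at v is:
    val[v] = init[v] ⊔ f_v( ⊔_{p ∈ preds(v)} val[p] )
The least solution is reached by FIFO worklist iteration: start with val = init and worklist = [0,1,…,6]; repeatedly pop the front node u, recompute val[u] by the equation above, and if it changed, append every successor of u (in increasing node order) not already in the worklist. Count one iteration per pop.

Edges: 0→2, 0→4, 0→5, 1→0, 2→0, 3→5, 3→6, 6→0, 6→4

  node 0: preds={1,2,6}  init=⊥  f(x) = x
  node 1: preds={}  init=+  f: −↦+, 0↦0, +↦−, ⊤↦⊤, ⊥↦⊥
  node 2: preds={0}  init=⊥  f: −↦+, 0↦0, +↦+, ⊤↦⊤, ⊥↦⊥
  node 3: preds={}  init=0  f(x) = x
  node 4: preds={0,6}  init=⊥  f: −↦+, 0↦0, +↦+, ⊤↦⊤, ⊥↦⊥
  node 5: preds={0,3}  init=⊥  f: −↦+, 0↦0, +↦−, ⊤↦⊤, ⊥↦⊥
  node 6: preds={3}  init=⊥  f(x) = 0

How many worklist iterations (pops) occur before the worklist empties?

12

Trace (12 dequeues):
  [1] u=0 | in + | out + | prev ⊥ | push {}
  [2] u=1 | in ⊥ | out + | ==
  [3] u=2 | in + | out + | prev ⊥ | push {0}
  [4] u=3 | in ⊥ | out 0 | ==
  [5] u=4 | in + | out + | prev ⊥ | push {}
  [6] u=5 | in ⊤ | out ⊤ | prev ⊥ | push {}
  [7] u=6 | in 0 | out 0 | prev ⊥ | push {4}
  [8] u=0 | in ⊤ | out ⊤ | prev + | push {2,5}
  [9] u=4 | in ⊤ | out ⊤ | prev + | push {}
  [10] u=2 | in ⊤ | out ⊤ | prev + | push {0}
  [11] u=5 | in ⊤ | out ⊤ | ==
  [12] u=0 | in ⊤ | out ⊤ | ==

Converged values:
  [0] ⊤
  [1] +
  [2] ⊤
  [3] 0
  [4] ⊤
  [5] ⊤
  [6] 0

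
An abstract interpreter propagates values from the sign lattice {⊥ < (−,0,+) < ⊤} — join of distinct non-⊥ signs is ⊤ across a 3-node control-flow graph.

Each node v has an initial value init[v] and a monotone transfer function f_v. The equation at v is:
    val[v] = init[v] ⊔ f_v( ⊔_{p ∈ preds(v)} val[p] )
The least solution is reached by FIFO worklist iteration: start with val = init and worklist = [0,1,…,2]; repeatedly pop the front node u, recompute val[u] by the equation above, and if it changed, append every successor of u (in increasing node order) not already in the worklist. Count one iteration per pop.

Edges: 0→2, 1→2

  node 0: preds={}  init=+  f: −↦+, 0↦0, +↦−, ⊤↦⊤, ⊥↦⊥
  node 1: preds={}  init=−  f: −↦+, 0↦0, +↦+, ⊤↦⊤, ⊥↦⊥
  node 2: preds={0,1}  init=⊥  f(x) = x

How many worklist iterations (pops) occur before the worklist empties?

Iteration log — 3 steps:
  step 1. node 0  ⊔preds=⊥  new=+  stable
  step 2. node 1  ⊔preds=⊥  new=−  stable
  step 3. node 2  ⊔preds=⊤  new=⊤  old=⊥  +wl: 

Least fixpoint reached:
  node 0: +
  node 1: −
  node 2: ⊤

3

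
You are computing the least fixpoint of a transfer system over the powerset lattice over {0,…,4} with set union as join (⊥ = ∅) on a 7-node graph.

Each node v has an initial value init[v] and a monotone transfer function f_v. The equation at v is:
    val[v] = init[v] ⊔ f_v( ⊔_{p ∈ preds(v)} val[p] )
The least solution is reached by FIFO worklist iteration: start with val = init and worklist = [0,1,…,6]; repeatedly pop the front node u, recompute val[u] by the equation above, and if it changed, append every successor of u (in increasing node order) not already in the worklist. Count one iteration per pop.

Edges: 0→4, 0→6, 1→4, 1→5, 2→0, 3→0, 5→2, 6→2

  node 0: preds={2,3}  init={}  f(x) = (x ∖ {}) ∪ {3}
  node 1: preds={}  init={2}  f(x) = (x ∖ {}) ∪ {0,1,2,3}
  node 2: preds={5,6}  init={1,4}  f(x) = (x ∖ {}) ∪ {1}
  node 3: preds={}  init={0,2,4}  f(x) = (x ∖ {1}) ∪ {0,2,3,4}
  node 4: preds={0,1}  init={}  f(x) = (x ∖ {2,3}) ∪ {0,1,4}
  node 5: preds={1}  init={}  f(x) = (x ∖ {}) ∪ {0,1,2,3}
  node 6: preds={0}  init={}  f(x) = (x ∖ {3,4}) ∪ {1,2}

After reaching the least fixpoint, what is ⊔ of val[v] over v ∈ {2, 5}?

{0,1,2,3,4}

Trace (10 dequeues):
  [1] u=0 | in {0,1,2,4} | out {0,1,2,3,4} | prev {} | push {}
  [2] u=1 | in {} | out {0,1,2,3} | prev {2} | push {}
  [3] u=2 | in {} | out {1,4} | ==
  [4] u=3 | in {} | out {0,2,3,4} | prev {0,2,4} | push {0}
  [5] u=4 | in {0,1,2,3,4} | out {0,1,4} | prev {} | push {}
  [6] u=5 | in {0,1,2,3} | out {0,1,2,3} | prev {} | push {2}
  [7] u=6 | in {0,1,2,3,4} | out {0,1,2} | prev {} | push {}
  [8] u=0 | in {0,1,2,3,4} | out {0,1,2,3,4} | ==
  [9] u=2 | in {0,1,2,3} | out {0,1,2,3,4} | prev {1,4} | push {0}
  [10] u=0 | in {0,1,2,3,4} | out {0,1,2,3,4} | ==

Converged values:
  [0] {0,1,2,3,4}
  [1] {0,1,2,3}
  [2] {0,1,2,3,4}
  [3] {0,2,3,4}
  [4] {0,1,4}
  [5] {0,1,2,3}
  [6] {0,1,2}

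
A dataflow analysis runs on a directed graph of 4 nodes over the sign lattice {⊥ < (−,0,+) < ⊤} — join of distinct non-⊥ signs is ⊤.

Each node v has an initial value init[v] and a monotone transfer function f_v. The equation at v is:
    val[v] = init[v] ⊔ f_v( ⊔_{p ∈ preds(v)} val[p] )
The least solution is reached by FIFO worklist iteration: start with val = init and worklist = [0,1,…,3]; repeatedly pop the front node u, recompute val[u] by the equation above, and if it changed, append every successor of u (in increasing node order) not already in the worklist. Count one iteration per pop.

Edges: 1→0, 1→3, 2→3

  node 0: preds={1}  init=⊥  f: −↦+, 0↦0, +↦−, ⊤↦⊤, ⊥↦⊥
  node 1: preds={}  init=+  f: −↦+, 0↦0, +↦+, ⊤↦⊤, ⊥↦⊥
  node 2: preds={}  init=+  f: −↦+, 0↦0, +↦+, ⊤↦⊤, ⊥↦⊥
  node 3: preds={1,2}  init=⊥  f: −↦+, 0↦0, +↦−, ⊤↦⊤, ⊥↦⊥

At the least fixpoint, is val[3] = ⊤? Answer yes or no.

no

Iteration log — 4 steps:
  step 1. node 0  ⊔preds=+  new=−  old=⊥  +wl: 
  step 2. node 1  ⊔preds=⊥  new=+  stable
  step 3. node 2  ⊔preds=⊥  new=+  stable
  step 4. node 3  ⊔preds=+  new=−  old=⊥  +wl: 

Least fixpoint reached:
  node 0: −
  node 1: +
  node 2: +
  node 3: −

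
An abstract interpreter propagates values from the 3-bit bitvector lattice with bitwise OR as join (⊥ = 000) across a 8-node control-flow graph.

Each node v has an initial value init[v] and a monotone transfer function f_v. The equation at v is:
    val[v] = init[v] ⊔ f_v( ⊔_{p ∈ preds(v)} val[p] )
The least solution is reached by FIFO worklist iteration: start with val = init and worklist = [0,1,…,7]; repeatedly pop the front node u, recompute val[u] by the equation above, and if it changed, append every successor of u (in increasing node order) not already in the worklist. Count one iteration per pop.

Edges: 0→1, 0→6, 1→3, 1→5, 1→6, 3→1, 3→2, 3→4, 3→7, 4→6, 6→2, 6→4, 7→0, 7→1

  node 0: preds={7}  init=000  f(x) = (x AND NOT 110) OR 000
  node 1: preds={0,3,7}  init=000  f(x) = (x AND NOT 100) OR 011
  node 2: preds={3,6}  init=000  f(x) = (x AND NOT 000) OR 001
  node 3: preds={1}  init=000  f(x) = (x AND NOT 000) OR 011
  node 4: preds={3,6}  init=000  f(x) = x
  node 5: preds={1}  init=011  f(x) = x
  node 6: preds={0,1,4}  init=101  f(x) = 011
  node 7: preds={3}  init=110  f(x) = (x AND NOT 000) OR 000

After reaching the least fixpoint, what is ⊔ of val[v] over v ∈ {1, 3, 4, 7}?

111

Worklist (14 pops):
  #1 pop 0: in=110 → 000 (no change)
  #2 pop 1: in=110 → 011 (was 000); enqueue []
  #3 pop 2: in=101 → 101 (was 000); enqueue []
  #4 pop 3: in=011 → 011 (was 000); enqueue [1,2]
  #5 pop 4: in=111 → 111 (was 000); enqueue []
  #6 pop 5: in=011 → 011 (no change)
  #7 pop 6: in=111 → 111 (was 101); enqueue [4]
  #8 pop 7: in=011 → 111 (was 110); enqueue [0]
  #9 pop 1: in=111 → 011 (no change)
  #10 pop 2: in=111 → 111 (was 101); enqueue []
  #11 pop 4: in=111 → 111 (no change)
  #12 pop 0: in=111 → 001 (was 000); enqueue [1,6]
  #13 pop 1: in=111 → 011 (no change)
  #14 pop 6: in=111 → 111 (no change)

Fixpoint:
  val[0] = 001
  val[1] = 011
  val[2] = 111
  val[3] = 011
  val[4] = 111
  val[5] = 011
  val[6] = 111
  val[7] = 111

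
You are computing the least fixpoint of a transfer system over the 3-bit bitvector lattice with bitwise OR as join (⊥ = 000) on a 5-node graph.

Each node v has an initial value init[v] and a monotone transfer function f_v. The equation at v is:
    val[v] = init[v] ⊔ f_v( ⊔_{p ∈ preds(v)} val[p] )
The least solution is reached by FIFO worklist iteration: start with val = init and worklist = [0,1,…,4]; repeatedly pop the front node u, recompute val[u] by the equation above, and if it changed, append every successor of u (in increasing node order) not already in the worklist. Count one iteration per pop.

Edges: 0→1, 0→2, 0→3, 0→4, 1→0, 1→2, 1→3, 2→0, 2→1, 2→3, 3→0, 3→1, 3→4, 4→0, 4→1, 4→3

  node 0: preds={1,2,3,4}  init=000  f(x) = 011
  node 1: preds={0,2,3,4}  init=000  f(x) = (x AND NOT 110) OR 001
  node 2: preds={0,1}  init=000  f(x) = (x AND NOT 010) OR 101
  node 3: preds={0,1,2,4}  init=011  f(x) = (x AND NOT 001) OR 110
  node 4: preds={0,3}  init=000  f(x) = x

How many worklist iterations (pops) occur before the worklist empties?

8

Trace (8 dequeues):
  [1] u=0 | in 011 | out 011 | prev 000 | push {}
  [2] u=1 | in 011 | out 001 | prev 000 | push {0}
  [3] u=2 | in 011 | out 101 | prev 000 | push {1}
  [4] u=3 | in 111 | out 111 | prev 011 | push {}
  [5] u=4 | in 111 | out 111 | prev 000 | push {3}
  [6] u=0 | in 111 | out 011 | ==
  [7] u=1 | in 111 | out 001 | ==
  [8] u=3 | in 111 | out 111 | ==

Converged values:
  [0] 011
  [1] 001
  [2] 101
  [3] 111
  [4] 111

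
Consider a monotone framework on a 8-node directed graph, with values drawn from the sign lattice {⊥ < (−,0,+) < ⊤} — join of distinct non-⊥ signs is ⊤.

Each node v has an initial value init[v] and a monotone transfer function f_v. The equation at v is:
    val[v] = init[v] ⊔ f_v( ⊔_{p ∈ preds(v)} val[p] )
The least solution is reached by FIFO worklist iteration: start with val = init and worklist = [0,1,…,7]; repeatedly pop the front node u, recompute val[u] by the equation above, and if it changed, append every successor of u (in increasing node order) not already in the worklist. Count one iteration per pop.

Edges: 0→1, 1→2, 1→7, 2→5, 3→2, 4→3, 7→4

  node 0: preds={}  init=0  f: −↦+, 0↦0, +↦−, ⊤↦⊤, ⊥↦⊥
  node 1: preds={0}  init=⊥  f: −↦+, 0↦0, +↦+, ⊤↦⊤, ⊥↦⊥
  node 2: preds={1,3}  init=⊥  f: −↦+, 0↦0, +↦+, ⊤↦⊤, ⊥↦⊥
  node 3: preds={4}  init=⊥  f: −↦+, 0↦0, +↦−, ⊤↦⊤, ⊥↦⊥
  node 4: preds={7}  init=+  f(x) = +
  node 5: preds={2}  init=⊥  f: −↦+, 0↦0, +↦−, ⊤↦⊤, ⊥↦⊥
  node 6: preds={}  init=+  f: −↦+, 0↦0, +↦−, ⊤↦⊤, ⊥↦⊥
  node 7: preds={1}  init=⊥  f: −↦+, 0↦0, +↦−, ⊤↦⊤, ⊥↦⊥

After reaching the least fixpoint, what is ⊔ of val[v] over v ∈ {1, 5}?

Worklist (11 pops):
  #1 pop 0: in=⊥ → 0 (no change)
  #2 pop 1: in=0 → 0 (was ⊥); enqueue []
  #3 pop 2: in=0 → 0 (was ⊥); enqueue []
  #4 pop 3: in=+ → − (was ⊥); enqueue [2]
  #5 pop 4: in=⊥ → + (no change)
  #6 pop 5: in=0 → 0 (was ⊥); enqueue []
  #7 pop 6: in=⊥ → + (no change)
  #8 pop 7: in=0 → 0 (was ⊥); enqueue [4]
  #9 pop 2: in=⊤ → ⊤ (was 0); enqueue [5]
  #10 pop 4: in=0 → + (no change)
  #11 pop 5: in=⊤ → ⊤ (was 0); enqueue []

Fixpoint:
  val[0] = 0
  val[1] = 0
  val[2] = ⊤
  val[3] = −
  val[4] = +
  val[5] = ⊤
  val[6] = +
  val[7] = 0

⊤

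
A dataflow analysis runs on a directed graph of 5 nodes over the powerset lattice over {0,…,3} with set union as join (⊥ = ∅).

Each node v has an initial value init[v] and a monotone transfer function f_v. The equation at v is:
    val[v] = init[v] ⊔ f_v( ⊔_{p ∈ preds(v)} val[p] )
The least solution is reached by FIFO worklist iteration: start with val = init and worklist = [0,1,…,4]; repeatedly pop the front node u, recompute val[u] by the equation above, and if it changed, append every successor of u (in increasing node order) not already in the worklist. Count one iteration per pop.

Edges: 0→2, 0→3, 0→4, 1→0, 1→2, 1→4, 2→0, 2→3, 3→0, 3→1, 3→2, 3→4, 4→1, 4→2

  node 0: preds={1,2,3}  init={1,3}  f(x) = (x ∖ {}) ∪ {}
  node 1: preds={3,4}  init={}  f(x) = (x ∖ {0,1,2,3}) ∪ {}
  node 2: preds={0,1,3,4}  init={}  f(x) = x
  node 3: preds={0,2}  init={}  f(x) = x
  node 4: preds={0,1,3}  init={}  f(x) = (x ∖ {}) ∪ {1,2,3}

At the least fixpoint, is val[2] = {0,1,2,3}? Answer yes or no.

no

Iteration log — 14 steps:
  step 1. node 0  ⊔preds={}  new={1,3}  stable
  step 2. node 1  ⊔preds={}  new={}  stable
  step 3. node 2  ⊔preds={1,3}  new={1,3}  old={}  +wl: 0
  step 4. node 3  ⊔preds={1,3}  new={1,3}  old={}  +wl: 1,2
  step 5. node 4  ⊔preds={1,3}  new={1,2,3}  old={}  +wl: 
  step 6. node 0  ⊔preds={1,3}  new={1,3}  stable
  step 7. node 1  ⊔preds={1,2,3}  new={}  stable
  step 8. node 2  ⊔preds={1,2,3}  new={1,2,3}  old={1,3}  +wl: 0,3
  step 9. node 0  ⊔preds={1,2,3}  new={1,2,3}  old={1,3}  +wl: 2,4
  step 10. node 3  ⊔preds={1,2,3}  new={1,2,3}  old={1,3}  +wl: 0,1
  step 11. node 2  ⊔preds={1,2,3}  new={1,2,3}  stable
  step 12. node 4  ⊔preds={1,2,3}  new={1,2,3}  stable
  step 13. node 0  ⊔preds={1,2,3}  new={1,2,3}  stable
  step 14. node 1  ⊔preds={1,2,3}  new={}  stable

Least fixpoint reached:
  node 0: {1,2,3}
  node 1: {}
  node 2: {1,2,3}
  node 3: {1,2,3}
  node 4: {1,2,3}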